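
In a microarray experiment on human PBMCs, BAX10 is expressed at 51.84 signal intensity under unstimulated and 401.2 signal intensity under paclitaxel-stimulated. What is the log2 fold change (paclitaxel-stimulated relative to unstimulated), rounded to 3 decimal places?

2.952

Fold change = 401.2 / 51.84 = 7.7392
log2(7.7392) = 2.9522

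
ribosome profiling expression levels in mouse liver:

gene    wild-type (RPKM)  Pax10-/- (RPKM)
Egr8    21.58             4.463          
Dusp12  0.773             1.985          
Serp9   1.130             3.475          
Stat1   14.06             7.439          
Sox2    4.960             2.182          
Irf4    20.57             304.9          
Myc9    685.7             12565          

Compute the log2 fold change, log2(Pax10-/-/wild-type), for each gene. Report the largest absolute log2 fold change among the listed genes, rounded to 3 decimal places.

4.196

log2(4.463/21.58) = -2.274  (Egr8)
log2(1.985/0.773) = 1.361  (Dusp12)
log2(3.475/1.130) = 1.621  (Serp9)
log2(7.439/14.06) = -0.918  (Stat1)
log2(2.182/4.960) = -1.185  (Sox2)
log2(304.9/20.57) = 3.890  (Irf4)
log2(12565/685.7) = 4.196  (Myc9)
The largest magnitude belongs to Myc9.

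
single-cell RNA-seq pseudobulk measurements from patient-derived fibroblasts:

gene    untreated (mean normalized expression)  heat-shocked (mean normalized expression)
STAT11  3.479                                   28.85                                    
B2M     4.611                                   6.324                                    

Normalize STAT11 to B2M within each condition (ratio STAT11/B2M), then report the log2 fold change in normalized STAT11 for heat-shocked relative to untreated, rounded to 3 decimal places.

2.596

STAT11/B2M (untreated) = 3.479 / 4.611 = 0.7545
STAT11/B2M (heat-shocked) = 28.85 / 6.324 = 4.562
Fold change = 4.562 / 0.7545 = 6.0464
log2(6.0464) = 2.5961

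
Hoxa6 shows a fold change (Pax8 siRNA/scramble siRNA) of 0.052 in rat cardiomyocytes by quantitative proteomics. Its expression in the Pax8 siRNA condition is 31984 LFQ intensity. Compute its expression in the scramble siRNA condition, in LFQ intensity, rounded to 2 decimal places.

scramble siRNA expression = 31984 / 0.052 = 615076.92

615076.92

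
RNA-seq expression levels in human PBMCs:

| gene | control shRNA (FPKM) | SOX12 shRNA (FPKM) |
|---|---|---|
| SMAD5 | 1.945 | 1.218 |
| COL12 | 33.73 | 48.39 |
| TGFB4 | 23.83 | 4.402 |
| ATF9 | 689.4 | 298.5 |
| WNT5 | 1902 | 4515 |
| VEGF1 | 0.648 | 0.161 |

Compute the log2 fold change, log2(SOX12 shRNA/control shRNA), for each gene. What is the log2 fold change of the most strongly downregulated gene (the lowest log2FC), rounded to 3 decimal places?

-2.437

log2(1.218/1.945) = -0.675  (SMAD5)
log2(48.39/33.73) = 0.521  (COL12)
log2(4.402/23.83) = -2.437  (TGFB4)
log2(298.5/689.4) = -1.208  (ATF9)
log2(4515/1902) = 1.247  (WNT5)
log2(0.161/0.648) = -2.009  (VEGF1)
TGFB4 is most strongly downregulated.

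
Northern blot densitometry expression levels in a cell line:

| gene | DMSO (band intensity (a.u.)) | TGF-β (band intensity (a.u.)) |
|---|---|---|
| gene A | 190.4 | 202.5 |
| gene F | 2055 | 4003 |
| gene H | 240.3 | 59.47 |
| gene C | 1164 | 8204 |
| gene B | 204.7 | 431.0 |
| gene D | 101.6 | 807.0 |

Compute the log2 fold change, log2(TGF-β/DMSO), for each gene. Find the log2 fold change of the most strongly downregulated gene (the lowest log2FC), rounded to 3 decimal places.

log2(202.5/190.4) = 0.089  (gene A)
log2(4003/2055) = 0.962  (gene F)
log2(59.47/240.3) = -2.015  (gene H)
log2(8204/1164) = 2.817  (gene C)
log2(431.0/204.7) = 1.074  (gene B)
log2(807.0/101.6) = 2.990  (gene D)
gene H is most strongly downregulated.

-2.015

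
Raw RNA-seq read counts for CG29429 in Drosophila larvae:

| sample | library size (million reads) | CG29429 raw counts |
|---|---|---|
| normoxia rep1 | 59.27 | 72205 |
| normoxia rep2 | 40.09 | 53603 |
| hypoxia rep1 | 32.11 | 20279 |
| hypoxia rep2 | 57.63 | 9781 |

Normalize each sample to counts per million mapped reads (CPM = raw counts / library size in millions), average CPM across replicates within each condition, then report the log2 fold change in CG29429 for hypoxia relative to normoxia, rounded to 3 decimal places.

-1.673

CPM(normoxia rep1) = 72205 / 59.27 = 1218.2386
CPM(normoxia rep2) = 53603 / 40.09 = 1337.0666
CPM(hypoxia rep1) = 20279 / 32.11 = 631.5478
CPM(hypoxia rep2) = 9781 / 57.63 = 169.7206
mean CPM(normoxia) = 1277.6526; mean CPM(hypoxia) = 400.6342
Fold change = 400.6342 / 1277.6526 = 0.31357
log2(0.31357) = -1.6731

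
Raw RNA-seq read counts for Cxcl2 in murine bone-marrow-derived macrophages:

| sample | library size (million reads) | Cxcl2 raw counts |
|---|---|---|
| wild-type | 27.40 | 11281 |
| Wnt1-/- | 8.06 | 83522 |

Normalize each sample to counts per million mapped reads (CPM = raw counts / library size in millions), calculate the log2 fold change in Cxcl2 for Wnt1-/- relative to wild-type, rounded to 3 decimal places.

4.654

CPM(wild-type) = 11281 / 27.40 = 411.7153
CPM(Wnt1-/-) = 83522 / 8.06 = 10362.5310
Fold change = 10362.5310 / 411.7153 = 25.16916
log2(25.16916) = 4.6536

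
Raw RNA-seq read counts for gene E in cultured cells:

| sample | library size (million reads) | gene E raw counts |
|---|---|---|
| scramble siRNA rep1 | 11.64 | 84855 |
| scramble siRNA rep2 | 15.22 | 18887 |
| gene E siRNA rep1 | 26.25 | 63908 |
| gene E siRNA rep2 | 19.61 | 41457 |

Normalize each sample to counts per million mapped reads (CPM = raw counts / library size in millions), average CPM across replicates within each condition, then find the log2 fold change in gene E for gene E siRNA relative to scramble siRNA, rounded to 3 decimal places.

CPM(scramble siRNA rep1) = 84855 / 11.64 = 7289.9485
CPM(scramble siRNA rep2) = 18887 / 15.22 = 1240.9330
CPM(gene E siRNA rep1) = 63908 / 26.25 = 2434.5905
CPM(gene E siRNA rep2) = 41457 / 19.61 = 2114.0745
mean CPM(scramble siRNA) = 4265.4407; mean CPM(gene E siRNA) = 2274.3325
Fold change = 2274.3325 / 4265.4407 = 0.53320
log2(0.53320) = -0.9073

-0.907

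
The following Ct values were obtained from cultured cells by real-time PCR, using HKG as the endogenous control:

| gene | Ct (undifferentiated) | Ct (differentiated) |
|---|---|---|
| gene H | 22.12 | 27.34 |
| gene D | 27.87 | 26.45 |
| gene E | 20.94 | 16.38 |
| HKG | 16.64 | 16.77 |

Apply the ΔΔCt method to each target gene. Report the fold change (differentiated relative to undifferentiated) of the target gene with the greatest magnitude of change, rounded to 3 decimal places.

gene H: ΔΔCt = (27.34−16.77) − (22.12−16.64) = 10.57 − 5.48 = 5.09; fold change = 2^-5.09 = 0.029
gene D: ΔΔCt = (26.45−16.77) − (27.87−16.64) = 9.68 − 11.23 = -1.55; fold change = 2^1.55 = 2.928
gene E: ΔΔCt = (16.38−16.77) − (20.94−16.64) = -0.39 − 4.30 = -4.69; fold change = 2^4.69 = 25.813
gene H has the largest |ΔΔCt| = 5.09.

0.029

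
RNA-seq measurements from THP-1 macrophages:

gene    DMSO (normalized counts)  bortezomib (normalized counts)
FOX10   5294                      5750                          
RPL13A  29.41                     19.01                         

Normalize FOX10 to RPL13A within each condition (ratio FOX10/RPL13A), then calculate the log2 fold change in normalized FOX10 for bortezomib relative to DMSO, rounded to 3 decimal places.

0.749

FOX10/RPL13A (DMSO) = 5294 / 29.41 = 180.01
FOX10/RPL13A (bortezomib) = 5750 / 19.01 = 302.47
Fold change = 302.47 / 180.01 = 1.6803
log2(1.6803) = 0.7488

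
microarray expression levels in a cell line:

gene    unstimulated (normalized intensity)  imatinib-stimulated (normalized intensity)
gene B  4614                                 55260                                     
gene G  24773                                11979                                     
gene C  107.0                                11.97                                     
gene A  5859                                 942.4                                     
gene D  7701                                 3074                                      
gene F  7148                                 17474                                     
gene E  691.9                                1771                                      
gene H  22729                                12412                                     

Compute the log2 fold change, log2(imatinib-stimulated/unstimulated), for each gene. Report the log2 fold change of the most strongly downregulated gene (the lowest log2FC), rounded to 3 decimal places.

-3.160

log2(55260/4614) = 3.582  (gene B)
log2(11979/24773) = -1.048  (gene G)
log2(11.97/107.0) = -3.160  (gene C)
log2(942.4/5859) = -2.636  (gene A)
log2(3074/7701) = -1.325  (gene D)
log2(17474/7148) = 1.290  (gene F)
log2(1771/691.9) = 1.356  (gene E)
log2(12412/22729) = -0.873  (gene H)
gene C is most strongly downregulated.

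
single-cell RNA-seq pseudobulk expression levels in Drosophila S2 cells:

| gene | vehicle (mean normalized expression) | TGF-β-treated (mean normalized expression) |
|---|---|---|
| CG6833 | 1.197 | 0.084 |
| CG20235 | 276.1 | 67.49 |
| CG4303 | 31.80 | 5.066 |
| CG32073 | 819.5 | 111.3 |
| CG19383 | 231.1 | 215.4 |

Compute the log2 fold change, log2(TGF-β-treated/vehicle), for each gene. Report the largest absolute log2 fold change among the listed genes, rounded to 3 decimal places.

log2(0.084/1.197) = -3.833  (CG6833)
log2(67.49/276.1) = -2.032  (CG20235)
log2(5.066/31.80) = -2.650  (CG4303)
log2(111.3/819.5) = -2.880  (CG32073)
log2(215.4/231.1) = -0.101  (CG19383)
The largest magnitude belongs to CG6833.

3.833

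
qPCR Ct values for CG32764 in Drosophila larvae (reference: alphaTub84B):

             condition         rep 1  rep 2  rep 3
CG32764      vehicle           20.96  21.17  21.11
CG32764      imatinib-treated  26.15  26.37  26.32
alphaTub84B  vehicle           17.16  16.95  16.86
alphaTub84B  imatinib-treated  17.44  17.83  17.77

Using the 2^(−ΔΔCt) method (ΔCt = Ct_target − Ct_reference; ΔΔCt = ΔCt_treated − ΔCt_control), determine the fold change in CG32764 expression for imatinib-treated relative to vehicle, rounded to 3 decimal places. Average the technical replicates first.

Mean Ct: CG32764 vehicle 21.080; CG32764 imatinib-treated 26.280; alphaTub84B vehicle 16.990; alphaTub84B imatinib-treated 17.680
ΔCt(vehicle) = 21.080 − 16.990 = 4.090
ΔCt(imatinib-treated) = 26.280 − 17.680 = 8.600
ΔΔCt = 8.600 − 4.090 = 4.510
Fold change = 2^(−4.510) = 0.0439

0.044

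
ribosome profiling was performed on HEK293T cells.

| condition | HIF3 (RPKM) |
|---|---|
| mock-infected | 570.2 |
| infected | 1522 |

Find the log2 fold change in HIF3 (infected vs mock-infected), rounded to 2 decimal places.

1.42

Fold change = 1522 / 570.2 = 2.6692
log2(2.6692) = 1.416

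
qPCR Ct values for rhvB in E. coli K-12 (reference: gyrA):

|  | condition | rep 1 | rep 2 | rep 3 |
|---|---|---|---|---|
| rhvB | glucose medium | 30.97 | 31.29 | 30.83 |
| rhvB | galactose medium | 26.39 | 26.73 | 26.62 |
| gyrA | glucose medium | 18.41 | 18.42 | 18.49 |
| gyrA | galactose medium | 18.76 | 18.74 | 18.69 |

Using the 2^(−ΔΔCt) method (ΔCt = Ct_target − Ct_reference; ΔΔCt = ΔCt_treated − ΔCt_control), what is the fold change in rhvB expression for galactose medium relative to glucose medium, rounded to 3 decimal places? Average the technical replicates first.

26.723

Mean Ct: rhvB glucose medium 31.030; rhvB galactose medium 26.580; gyrA glucose medium 18.440; gyrA galactose medium 18.730
ΔCt(glucose medium) = 31.030 − 18.440 = 12.590
ΔCt(galactose medium) = 26.580 − 18.730 = 7.850
ΔΔCt = 7.850 − 12.590 = -4.740
Fold change = 2^(−(-4.740)) = 2^4.740 = 26.7228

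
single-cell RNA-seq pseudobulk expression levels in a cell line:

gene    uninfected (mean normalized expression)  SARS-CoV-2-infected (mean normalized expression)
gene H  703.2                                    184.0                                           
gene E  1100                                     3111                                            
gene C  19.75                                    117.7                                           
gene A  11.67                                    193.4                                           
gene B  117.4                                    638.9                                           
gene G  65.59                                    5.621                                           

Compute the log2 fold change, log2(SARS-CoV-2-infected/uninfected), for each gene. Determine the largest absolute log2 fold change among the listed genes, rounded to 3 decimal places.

log2(184.0/703.2) = -1.934  (gene H)
log2(3111/1100) = 1.500  (gene E)
log2(117.7/19.75) = 2.575  (gene C)
log2(193.4/11.67) = 4.051  (gene A)
log2(638.9/117.4) = 2.444  (gene B)
log2(5.621/65.59) = -3.545  (gene G)
The largest magnitude belongs to gene A.

4.051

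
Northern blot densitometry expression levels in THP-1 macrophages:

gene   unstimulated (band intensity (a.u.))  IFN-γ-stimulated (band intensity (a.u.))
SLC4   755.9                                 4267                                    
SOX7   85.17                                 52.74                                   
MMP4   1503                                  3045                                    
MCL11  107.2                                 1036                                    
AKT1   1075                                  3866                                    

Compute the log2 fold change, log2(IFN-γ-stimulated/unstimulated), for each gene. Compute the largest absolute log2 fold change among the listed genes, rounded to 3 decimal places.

log2(4267/755.9) = 2.497  (SLC4)
log2(52.74/85.17) = -0.691  (SOX7)
log2(3045/1503) = 1.019  (MMP4)
log2(1036/107.2) = 3.273  (MCL11)
log2(3866/1075) = 1.847  (AKT1)
The largest magnitude belongs to MCL11.

3.273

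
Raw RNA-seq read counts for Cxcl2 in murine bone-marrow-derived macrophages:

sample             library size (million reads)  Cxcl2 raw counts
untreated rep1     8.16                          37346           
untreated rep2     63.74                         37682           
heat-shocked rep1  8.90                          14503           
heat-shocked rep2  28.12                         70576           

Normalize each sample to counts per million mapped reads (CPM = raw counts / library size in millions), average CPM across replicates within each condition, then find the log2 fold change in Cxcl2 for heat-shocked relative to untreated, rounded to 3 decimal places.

-0.320

CPM(untreated rep1) = 37346 / 8.16 = 4576.7157
CPM(untreated rep2) = 37682 / 63.74 = 591.1829
CPM(heat-shocked rep1) = 14503 / 8.90 = 1629.5506
CPM(heat-shocked rep2) = 70576 / 28.12 = 2509.8151
mean CPM(untreated) = 2583.9493; mean CPM(heat-shocked) = 2069.6828
Fold change = 2069.6828 / 2583.9493 = 0.80098
log2(0.80098) = -0.3202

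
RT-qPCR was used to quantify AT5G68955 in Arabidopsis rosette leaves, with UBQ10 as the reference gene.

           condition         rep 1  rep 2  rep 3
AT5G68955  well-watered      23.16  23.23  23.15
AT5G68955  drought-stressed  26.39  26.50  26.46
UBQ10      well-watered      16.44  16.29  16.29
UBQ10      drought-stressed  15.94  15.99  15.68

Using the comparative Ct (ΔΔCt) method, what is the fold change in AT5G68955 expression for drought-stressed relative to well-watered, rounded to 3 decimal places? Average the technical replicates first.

0.075

Mean Ct: AT5G68955 well-watered 23.180; AT5G68955 drought-stressed 26.450; UBQ10 well-watered 16.340; UBQ10 drought-stressed 15.870
ΔCt(well-watered) = 23.180 − 16.340 = 6.840
ΔCt(drought-stressed) = 26.450 − 15.870 = 10.580
ΔΔCt = 10.580 − 6.840 = 3.740
Fold change = 2^(−3.740) = 0.0748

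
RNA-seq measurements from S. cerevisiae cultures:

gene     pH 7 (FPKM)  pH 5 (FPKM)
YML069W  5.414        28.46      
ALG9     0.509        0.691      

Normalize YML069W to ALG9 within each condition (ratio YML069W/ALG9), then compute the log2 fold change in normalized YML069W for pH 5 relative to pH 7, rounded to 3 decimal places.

YML069W/ALG9 (pH 7) = 5.414 / 0.509 = 10.637
YML069W/ALG9 (pH 5) = 28.46 / 0.691 = 41.187
Fold change = 41.187 / 10.637 = 3.8722
log2(3.8722) = 1.9531

1.953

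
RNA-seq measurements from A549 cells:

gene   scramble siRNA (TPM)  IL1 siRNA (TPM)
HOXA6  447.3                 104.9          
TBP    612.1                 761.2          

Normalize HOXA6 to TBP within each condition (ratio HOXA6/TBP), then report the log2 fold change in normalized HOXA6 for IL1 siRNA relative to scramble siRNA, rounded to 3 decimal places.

-2.407

HOXA6/TBP (scramble siRNA) = 447.3 / 612.1 = 0.73076
HOXA6/TBP (IL1 siRNA) = 104.9 / 761.2 = 0.13781
Fold change = 0.13781 / 0.73076 = 0.1886
log2(0.1886) = -2.4067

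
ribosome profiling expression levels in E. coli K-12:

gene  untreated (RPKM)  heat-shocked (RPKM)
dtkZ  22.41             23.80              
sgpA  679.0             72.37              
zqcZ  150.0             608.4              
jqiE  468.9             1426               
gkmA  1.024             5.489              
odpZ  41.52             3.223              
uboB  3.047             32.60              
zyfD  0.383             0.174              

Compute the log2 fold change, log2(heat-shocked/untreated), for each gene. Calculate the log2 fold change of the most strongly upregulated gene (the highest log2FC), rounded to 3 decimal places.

3.419

log2(23.80/22.41) = 0.087  (dtkZ)
log2(72.37/679.0) = -3.230  (sgpA)
log2(608.4/150.0) = 2.020  (zqcZ)
log2(1426/468.9) = 1.605  (jqiE)
log2(5.489/1.024) = 2.422  (gkmA)
log2(3.223/41.52) = -3.687  (odpZ)
log2(32.60/3.047) = 3.419  (uboB)
log2(0.174/0.383) = -1.138  (zyfD)
uboB is most strongly upregulated.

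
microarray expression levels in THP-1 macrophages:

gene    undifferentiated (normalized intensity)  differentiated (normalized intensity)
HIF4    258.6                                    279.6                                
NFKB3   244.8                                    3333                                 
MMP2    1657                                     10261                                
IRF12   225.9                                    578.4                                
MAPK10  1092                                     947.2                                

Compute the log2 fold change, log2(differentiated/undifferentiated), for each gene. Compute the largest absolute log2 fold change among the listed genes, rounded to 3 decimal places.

3.767

log2(279.6/258.6) = 0.113  (HIF4)
log2(3333/244.8) = 3.767  (NFKB3)
log2(10261/1657) = 2.631  (MMP2)
log2(578.4/225.9) = 1.356  (IRF12)
log2(947.2/1092) = -0.205  (MAPK10)
The largest magnitude belongs to NFKB3.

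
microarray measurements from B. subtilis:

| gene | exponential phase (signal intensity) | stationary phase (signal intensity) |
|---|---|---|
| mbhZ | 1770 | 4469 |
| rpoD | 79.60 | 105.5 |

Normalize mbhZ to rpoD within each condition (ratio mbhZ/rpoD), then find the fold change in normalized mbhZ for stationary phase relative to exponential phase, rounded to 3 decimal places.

1.905

mbhZ/rpoD (exponential phase) = 1770 / 79.60 = 22.236
mbhZ/rpoD (stationary phase) = 4469 / 105.5 = 42.36
Fold change = 42.36 / 22.236 = 1.9050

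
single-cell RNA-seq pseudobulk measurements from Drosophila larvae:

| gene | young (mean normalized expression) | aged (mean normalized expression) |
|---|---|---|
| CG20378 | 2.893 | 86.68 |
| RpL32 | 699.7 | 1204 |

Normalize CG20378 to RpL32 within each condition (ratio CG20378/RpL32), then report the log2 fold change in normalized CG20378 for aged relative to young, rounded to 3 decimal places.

4.122

CG20378/RpL32 (young) = 2.893 / 699.7 = 0.0041346
CG20378/RpL32 (aged) = 86.68 / 1204 = 0.071993
Fold change = 0.071993 / 0.0041346 = 17.4123
log2(17.4123) = 4.1220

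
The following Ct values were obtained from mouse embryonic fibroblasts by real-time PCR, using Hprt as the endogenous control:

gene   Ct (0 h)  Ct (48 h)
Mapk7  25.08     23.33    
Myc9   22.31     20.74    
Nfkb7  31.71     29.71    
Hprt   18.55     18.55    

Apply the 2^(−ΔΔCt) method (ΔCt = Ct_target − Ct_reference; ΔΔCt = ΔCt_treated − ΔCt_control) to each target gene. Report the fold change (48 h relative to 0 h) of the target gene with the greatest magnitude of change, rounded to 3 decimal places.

Mapk7: ΔΔCt = (23.33−18.55) − (25.08−18.55) = 4.78 − 6.53 = -1.75; fold change = 2^1.75 = 3.364
Myc9: ΔΔCt = (20.74−18.55) − (22.31−18.55) = 2.19 − 3.76 = -1.57; fold change = 2^1.57 = 2.969
Nfkb7: ΔΔCt = (29.71−18.55) − (31.71−18.55) = 11.16 − 13.16 = -2.00; fold change = 2^2.00 = 4.000
Nfkb7 has the largest |ΔΔCt| = 2.00.

4.000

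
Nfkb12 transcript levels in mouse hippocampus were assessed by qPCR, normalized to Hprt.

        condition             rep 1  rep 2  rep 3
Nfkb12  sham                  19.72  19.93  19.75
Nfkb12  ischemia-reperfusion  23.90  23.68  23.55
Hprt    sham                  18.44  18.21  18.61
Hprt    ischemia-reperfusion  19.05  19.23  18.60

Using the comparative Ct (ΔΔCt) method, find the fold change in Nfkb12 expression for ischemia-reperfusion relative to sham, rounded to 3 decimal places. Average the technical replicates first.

Mean Ct: Nfkb12 sham 19.800; Nfkb12 ischemia-reperfusion 23.710; Hprt sham 18.420; Hprt ischemia-reperfusion 18.960
ΔCt(sham) = 19.800 − 18.420 = 1.380
ΔCt(ischemia-reperfusion) = 23.710 − 18.960 = 4.750
ΔΔCt = 4.750 − 1.380 = 3.370
Fold change = 2^(−3.370) = 0.0967

0.097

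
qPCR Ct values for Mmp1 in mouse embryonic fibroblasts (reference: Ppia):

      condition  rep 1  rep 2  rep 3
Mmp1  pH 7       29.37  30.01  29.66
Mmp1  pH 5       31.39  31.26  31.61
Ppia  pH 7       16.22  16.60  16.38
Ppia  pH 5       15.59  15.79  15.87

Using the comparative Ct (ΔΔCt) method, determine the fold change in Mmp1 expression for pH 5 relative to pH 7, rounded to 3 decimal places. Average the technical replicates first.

Mean Ct: Mmp1 pH 7 29.680; Mmp1 pH 5 31.420; Ppia pH 7 16.400; Ppia pH 5 15.750
ΔCt(pH 7) = 29.680 − 16.400 = 13.280
ΔCt(pH 5) = 31.420 − 15.750 = 15.670
ΔΔCt = 15.670 − 13.280 = 2.390
Fold change = 2^(−2.390) = 0.1908

0.191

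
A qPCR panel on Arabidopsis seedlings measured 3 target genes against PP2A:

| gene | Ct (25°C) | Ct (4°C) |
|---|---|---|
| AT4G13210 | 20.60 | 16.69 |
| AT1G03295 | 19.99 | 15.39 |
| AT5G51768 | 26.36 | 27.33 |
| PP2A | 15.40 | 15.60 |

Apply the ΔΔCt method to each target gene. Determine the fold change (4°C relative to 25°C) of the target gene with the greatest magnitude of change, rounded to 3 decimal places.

27.858

AT4G13210: ΔΔCt = (16.69−15.60) − (20.60−15.40) = 1.09 − 5.20 = -4.11; fold change = 2^4.11 = 17.268
AT1G03295: ΔΔCt = (15.39−15.60) − (19.99−15.40) = -0.21 − 4.59 = -4.80; fold change = 2^4.80 = 27.858
AT5G51768: ΔΔCt = (27.33−15.60) − (26.36−15.40) = 11.73 − 10.96 = 0.77; fold change = 2^-0.77 = 0.586
AT1G03295 has the largest |ΔΔCt| = 4.80.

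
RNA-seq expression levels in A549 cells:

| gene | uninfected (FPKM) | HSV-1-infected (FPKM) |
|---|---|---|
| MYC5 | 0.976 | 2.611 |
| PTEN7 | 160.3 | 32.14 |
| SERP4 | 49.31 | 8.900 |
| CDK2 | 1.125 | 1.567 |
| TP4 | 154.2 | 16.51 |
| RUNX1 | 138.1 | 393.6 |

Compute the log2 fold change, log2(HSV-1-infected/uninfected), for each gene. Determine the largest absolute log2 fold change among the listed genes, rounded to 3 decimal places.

3.223

log2(2.611/0.976) = 1.420  (MYC5)
log2(32.14/160.3) = -2.318  (PTEN7)
log2(8.900/49.31) = -2.470  (SERP4)
log2(1.567/1.125) = 0.478  (CDK2)
log2(16.51/154.2) = -3.223  (TP4)
log2(393.6/138.1) = 1.511  (RUNX1)
The largest magnitude belongs to TP4.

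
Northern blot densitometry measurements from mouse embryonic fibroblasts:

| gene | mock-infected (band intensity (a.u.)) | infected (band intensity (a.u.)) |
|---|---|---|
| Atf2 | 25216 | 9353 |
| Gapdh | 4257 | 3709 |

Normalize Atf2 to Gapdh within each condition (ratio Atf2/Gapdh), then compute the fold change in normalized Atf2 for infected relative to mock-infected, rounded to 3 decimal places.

0.426

Atf2/Gapdh (mock-infected) = 25216 / 4257 = 5.9234
Atf2/Gapdh (infected) = 9353 / 3709 = 2.5217
Fold change = 2.5217 / 5.9234 = 0.4257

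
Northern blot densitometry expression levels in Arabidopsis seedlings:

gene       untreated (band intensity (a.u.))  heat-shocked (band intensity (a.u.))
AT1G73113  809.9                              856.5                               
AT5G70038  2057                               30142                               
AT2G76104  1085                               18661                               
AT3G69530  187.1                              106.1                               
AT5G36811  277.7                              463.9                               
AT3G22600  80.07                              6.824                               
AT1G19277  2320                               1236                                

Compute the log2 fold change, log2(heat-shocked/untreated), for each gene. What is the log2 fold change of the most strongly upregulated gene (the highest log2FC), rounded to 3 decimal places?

4.104

log2(856.5/809.9) = 0.081  (AT1G73113)
log2(30142/2057) = 3.873  (AT5G70038)
log2(18661/1085) = 4.104  (AT2G76104)
log2(106.1/187.1) = -0.818  (AT3G69530)
log2(463.9/277.7) = 0.740  (AT5G36811)
log2(6.824/80.07) = -3.553  (AT3G22600)
log2(1236/2320) = -0.908  (AT1G19277)
AT2G76104 is most strongly upregulated.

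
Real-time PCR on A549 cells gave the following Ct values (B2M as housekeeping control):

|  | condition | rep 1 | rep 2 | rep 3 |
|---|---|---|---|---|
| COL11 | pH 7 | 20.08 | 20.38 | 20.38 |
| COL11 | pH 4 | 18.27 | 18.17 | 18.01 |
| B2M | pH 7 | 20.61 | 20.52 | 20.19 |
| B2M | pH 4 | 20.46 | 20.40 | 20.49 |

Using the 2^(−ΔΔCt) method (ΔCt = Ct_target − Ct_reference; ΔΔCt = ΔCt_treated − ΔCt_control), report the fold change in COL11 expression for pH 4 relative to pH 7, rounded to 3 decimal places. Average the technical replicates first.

4.408

Mean Ct: COL11 pH 7 20.280; COL11 pH 4 18.150; B2M pH 7 20.440; B2M pH 4 20.450
ΔCt(pH 7) = 20.280 − 20.440 = -0.160
ΔCt(pH 4) = 18.150 − 20.450 = -2.300
ΔΔCt = -2.300 − (-0.160) = -2.140
Fold change = 2^(−(-2.140)) = 2^2.140 = 4.4076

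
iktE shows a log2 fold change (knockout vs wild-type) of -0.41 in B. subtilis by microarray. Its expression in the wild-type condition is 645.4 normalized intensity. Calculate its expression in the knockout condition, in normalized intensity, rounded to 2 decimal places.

Fold change = 2^(-0.41) = 0.7526
knockout expression = 645.4 × 0.7526 = 485.74

485.74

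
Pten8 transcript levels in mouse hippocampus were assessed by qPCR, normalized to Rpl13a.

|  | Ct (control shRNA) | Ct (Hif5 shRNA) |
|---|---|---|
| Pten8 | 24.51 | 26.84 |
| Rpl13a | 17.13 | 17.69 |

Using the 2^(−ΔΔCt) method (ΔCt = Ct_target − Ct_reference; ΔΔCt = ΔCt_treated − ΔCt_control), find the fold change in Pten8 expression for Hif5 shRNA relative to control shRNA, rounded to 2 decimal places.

0.29

ΔCt(control shRNA) = 24.510 − 17.130 = 7.380
ΔCt(Hif5 shRNA) = 26.840 − 17.690 = 9.150
ΔΔCt = 9.150 − 7.380 = 1.770
Fold change = 2^(−1.770) = 0.293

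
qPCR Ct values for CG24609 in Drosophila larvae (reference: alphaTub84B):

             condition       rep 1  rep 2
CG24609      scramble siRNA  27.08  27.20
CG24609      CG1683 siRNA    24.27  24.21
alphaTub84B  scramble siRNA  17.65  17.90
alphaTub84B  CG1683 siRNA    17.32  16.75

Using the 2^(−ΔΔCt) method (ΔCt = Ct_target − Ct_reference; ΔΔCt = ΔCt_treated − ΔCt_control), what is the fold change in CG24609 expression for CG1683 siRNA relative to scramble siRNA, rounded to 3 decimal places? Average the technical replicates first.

4.469

Mean Ct: CG24609 scramble siRNA 27.140; CG24609 CG1683 siRNA 24.240; alphaTub84B scramble siRNA 17.775; alphaTub84B CG1683 siRNA 17.035
ΔCt(scramble siRNA) = 27.140 − 17.775 = 9.365
ΔCt(CG1683 siRNA) = 24.240 − 17.035 = 7.205
ΔΔCt = 7.205 − 9.365 = -2.160
Fold change = 2^(−(-2.160)) = 2^2.160 = 4.4691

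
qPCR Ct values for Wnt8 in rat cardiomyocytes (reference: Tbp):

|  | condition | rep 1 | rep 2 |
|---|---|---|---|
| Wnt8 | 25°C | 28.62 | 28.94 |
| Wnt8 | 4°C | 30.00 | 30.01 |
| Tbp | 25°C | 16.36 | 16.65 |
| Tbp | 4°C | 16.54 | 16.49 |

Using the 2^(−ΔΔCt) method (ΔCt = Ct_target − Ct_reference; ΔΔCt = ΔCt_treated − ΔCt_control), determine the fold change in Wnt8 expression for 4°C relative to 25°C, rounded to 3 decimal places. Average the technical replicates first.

0.431

Mean Ct: Wnt8 25°C 28.780; Wnt8 4°C 30.005; Tbp 25°C 16.505; Tbp 4°C 16.515
ΔCt(25°C) = 28.780 − 16.505 = 12.275
ΔCt(4°C) = 30.005 − 16.515 = 13.490
ΔΔCt = 13.490 − 12.275 = 1.215
Fold change = 2^(−1.215) = 0.4308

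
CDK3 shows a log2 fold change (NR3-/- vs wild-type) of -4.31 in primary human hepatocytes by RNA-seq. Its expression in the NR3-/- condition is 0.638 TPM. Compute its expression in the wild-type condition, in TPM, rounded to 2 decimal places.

Fold change = 2^(-4.31) = 0.0504
wild-type expression = 0.638 / 0.0504 = 12.65

12.65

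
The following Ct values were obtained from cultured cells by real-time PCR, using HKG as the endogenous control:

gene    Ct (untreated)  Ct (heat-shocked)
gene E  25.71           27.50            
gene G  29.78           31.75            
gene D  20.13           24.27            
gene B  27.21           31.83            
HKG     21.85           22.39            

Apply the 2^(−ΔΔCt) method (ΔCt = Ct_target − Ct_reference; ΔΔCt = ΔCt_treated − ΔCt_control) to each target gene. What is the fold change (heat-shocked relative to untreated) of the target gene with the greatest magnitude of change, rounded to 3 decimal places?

gene E: ΔΔCt = (27.50−22.39) − (25.71−21.85) = 5.11 − 3.86 = 1.25; fold change = 2^-1.25 = 0.420
gene G: ΔΔCt = (31.75−22.39) − (29.78−21.85) = 9.36 − 7.93 = 1.43; fold change = 2^-1.43 = 0.371
gene D: ΔΔCt = (24.27−22.39) − (20.13−21.85) = 1.88 − (-1.72) = 3.60; fold change = 2^-3.60 = 0.082
gene B: ΔΔCt = (31.83−22.39) − (27.21−21.85) = 9.44 − 5.36 = 4.08; fold change = 2^-4.08 = 0.059
gene B has the largest |ΔΔCt| = 4.08.

0.059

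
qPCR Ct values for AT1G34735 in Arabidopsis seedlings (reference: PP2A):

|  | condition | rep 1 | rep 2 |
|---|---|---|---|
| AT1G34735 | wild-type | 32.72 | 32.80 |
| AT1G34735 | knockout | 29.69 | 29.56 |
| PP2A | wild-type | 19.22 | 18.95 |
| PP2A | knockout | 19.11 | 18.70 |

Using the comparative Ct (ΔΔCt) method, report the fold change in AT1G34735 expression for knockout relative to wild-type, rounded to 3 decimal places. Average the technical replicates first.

Mean Ct: AT1G34735 wild-type 32.760; AT1G34735 knockout 29.625; PP2A wild-type 19.085; PP2A knockout 18.905
ΔCt(wild-type) = 32.760 − 19.085 = 13.675
ΔCt(knockout) = 29.625 − 18.905 = 10.720
ΔΔCt = 10.720 − 13.675 = -2.955
Fold change = 2^(−(-2.955)) = 2^2.955 = 7.7543

7.754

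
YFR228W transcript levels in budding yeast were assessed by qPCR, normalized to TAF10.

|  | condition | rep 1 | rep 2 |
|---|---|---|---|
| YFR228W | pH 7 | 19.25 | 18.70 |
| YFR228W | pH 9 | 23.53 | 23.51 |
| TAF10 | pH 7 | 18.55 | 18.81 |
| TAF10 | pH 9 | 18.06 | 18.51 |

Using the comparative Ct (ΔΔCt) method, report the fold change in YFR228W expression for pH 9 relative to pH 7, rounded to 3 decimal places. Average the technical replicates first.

0.033

Mean Ct: YFR228W pH 7 18.975; YFR228W pH 9 23.520; TAF10 pH 7 18.680; TAF10 pH 9 18.285
ΔCt(pH 7) = 18.975 − 18.680 = 0.295
ΔCt(pH 9) = 23.520 − 18.285 = 5.235
ΔΔCt = 5.235 − 0.295 = 4.940
Fold change = 2^(−4.940) = 0.0326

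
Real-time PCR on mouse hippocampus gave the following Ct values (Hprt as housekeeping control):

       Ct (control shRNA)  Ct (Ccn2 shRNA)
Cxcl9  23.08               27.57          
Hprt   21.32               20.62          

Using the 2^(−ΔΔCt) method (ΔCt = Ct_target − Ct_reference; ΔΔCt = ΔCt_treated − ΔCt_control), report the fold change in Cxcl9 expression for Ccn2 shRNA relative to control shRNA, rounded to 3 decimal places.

ΔCt(control shRNA) = 23.080 − 21.320 = 1.760
ΔCt(Ccn2 shRNA) = 27.570 − 20.620 = 6.950
ΔΔCt = 6.950 − 1.760 = 5.190
Fold change = 2^(−5.190) = 0.0274

0.027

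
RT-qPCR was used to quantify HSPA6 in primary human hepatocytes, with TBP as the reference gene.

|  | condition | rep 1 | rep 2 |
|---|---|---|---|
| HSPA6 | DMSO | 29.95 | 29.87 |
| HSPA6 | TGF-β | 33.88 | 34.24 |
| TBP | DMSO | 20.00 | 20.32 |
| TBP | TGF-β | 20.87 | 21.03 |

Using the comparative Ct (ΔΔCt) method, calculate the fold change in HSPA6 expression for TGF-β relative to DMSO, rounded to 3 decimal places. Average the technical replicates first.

0.097

Mean Ct: HSPA6 DMSO 29.910; HSPA6 TGF-β 34.060; TBP DMSO 20.160; TBP TGF-β 20.950
ΔCt(DMSO) = 29.910 − 20.160 = 9.750
ΔCt(TGF-β) = 34.060 − 20.950 = 13.110
ΔΔCt = 13.110 − 9.750 = 3.360
Fold change = 2^(−3.360) = 0.0974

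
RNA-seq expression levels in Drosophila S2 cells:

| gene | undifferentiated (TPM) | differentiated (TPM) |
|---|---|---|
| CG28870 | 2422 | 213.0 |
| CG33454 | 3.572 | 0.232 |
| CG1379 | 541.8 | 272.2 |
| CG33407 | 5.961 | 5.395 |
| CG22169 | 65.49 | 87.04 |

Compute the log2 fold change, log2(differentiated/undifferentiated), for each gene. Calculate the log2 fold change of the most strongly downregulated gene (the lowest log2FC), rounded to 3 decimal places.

log2(213.0/2422) = -3.507  (CG28870)
log2(0.232/3.572) = -3.945  (CG33454)
log2(272.2/541.8) = -0.993  (CG1379)
log2(5.395/5.961) = -0.144  (CG33407)
log2(87.04/65.49) = 0.410  (CG22169)
CG33454 is most strongly downregulated.

-3.945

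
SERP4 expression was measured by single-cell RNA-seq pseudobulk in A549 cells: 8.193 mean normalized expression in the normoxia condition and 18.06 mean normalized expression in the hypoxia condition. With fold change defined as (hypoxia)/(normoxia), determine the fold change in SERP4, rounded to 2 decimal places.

2.20

Fold change = 18.06 / 8.193 = 2.204
SERP4 is upregulated.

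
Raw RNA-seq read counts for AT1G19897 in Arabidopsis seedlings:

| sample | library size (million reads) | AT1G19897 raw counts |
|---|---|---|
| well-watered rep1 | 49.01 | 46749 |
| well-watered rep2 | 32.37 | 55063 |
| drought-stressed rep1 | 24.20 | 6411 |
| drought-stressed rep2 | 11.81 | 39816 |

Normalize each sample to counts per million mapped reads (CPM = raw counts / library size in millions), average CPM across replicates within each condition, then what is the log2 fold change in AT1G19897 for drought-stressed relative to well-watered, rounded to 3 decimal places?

CPM(well-watered rep1) = 46749 / 49.01 = 953.8666
CPM(well-watered rep2) = 55063 / 32.37 = 1701.0504
CPM(drought-stressed rep1) = 6411 / 24.20 = 264.9174
CPM(drought-stressed rep2) = 39816 / 11.81 = 3371.3802
mean CPM(well-watered) = 1327.4585; mean CPM(drought-stressed) = 1818.1488
Fold change = 1818.1488 / 1327.4585 = 1.36965
log2(1.36965) = 0.4538

0.454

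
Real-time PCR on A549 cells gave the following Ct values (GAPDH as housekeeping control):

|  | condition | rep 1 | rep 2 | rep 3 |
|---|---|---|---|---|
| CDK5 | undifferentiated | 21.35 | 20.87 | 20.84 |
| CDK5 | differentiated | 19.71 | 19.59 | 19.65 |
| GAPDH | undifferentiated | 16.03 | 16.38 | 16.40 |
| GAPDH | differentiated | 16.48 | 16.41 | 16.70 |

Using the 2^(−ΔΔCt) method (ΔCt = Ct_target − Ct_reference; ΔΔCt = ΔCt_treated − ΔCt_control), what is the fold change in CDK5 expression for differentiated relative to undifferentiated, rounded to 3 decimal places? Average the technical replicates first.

Mean Ct: CDK5 undifferentiated 21.020; CDK5 differentiated 19.650; GAPDH undifferentiated 16.270; GAPDH differentiated 16.530
ΔCt(undifferentiated) = 21.020 − 16.270 = 4.750
ΔCt(differentiated) = 19.650 − 16.530 = 3.120
ΔΔCt = 3.120 − 4.750 = -1.630
Fold change = 2^(−(-1.630)) = 2^1.630 = 3.0951

3.095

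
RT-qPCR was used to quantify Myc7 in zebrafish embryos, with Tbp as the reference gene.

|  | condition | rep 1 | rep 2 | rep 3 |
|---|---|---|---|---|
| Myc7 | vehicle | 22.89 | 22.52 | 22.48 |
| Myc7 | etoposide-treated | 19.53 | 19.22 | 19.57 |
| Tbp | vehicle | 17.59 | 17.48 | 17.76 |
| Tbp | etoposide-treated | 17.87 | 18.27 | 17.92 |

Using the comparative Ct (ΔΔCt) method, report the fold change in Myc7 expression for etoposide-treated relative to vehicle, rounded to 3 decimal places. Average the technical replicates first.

12.126

Mean Ct: Myc7 vehicle 22.630; Myc7 etoposide-treated 19.440; Tbp vehicle 17.610; Tbp etoposide-treated 18.020
ΔCt(vehicle) = 22.630 − 17.610 = 5.020
ΔCt(etoposide-treated) = 19.440 − 18.020 = 1.420
ΔΔCt = 1.420 − 5.020 = -3.600
Fold change = 2^(−(-3.600)) = 2^3.600 = 12.1257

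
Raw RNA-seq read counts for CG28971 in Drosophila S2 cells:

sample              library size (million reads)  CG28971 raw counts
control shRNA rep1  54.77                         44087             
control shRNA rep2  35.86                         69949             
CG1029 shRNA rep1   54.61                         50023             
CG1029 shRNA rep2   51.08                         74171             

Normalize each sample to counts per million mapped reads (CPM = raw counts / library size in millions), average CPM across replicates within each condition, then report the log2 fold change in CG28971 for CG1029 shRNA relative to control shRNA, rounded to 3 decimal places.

-0.219

CPM(control shRNA rep1) = 44087 / 54.77 = 804.9480
CPM(control shRNA rep2) = 69949 / 35.86 = 1950.6135
CPM(CG1029 shRNA rep1) = 50023 / 54.61 = 916.0044
CPM(CG1029 shRNA rep2) = 74171 / 51.08 = 1452.0556
mean CPM(control shRNA) = 1377.7807; mean CPM(CG1029 shRNA) = 1184.0300
Fold change = 1184.0300 / 1377.7807 = 0.85937
log2(0.85937) = -0.2186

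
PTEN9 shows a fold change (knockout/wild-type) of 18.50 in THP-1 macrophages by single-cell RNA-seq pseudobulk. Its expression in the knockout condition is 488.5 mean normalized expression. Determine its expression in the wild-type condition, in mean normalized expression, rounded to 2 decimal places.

26.41

wild-type expression = 488.5 / 18.50 = 26.41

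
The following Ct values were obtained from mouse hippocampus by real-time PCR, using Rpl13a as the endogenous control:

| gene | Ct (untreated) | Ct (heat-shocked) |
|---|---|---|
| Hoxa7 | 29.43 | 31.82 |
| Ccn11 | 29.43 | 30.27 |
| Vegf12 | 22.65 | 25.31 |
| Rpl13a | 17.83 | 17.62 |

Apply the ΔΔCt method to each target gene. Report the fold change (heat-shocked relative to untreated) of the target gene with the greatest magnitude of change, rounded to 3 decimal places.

Hoxa7: ΔΔCt = (31.82−17.62) − (29.43−17.83) = 14.20 − 11.60 = 2.60; fold change = 2^-2.60 = 0.165
Ccn11: ΔΔCt = (30.27−17.62) − (29.43−17.83) = 12.65 − 11.60 = 1.05; fold change = 2^-1.05 = 0.483
Vegf12: ΔΔCt = (25.31−17.62) − (22.65−17.83) = 7.69 − 4.82 = 2.87; fold change = 2^-2.87 = 0.137
Vegf12 has the largest |ΔΔCt| = 2.87.

0.137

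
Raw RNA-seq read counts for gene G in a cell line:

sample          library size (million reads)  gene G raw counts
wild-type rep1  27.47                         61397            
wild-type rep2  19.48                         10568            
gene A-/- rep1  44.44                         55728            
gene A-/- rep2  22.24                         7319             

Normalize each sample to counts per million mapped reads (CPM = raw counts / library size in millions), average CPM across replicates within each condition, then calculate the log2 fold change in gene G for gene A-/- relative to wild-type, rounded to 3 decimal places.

CPM(wild-type rep1) = 61397 / 27.47 = 2235.0564
CPM(wild-type rep2) = 10568 / 19.48 = 542.5051
CPM(gene A-/- rep1) = 55728 / 44.44 = 1254.0054
CPM(gene A-/- rep2) = 7319 / 22.24 = 329.0917
mean CPM(wild-type) = 1388.7808; mean CPM(gene A-/-) = 791.5486
Fold change = 791.5486 / 1388.7808 = 0.56996
log2(0.56996) = -0.8111

-0.811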